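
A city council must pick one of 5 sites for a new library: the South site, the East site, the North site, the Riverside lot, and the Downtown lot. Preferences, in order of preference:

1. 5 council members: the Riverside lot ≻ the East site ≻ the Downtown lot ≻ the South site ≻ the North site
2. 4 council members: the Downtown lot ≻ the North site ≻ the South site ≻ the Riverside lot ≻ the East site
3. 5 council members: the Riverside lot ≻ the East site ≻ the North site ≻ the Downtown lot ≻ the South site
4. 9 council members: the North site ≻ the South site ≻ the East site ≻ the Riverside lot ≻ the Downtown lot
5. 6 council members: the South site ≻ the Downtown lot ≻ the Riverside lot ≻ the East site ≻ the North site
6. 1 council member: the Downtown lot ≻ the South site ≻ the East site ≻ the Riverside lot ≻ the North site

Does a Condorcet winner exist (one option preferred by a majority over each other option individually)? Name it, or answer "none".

none

Checking pairwise contests:
the North site beats the South site 18–12.
the South site beats the East site 20–10.
the East site beats the North site 17–13.
the South site beats the Riverside lot 20–10.
the East site beats the Downtown lot 19–11.
Every option loses at least one head-to-head, so there is no Condorcet winner.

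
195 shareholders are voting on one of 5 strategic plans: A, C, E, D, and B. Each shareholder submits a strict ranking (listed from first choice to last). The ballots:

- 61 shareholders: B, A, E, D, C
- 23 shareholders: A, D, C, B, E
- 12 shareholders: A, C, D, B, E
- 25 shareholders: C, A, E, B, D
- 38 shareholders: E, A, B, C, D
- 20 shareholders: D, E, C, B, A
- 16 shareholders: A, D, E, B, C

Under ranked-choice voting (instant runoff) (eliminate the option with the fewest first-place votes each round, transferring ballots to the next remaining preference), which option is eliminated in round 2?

Round 1: A 51, C 25, E 38, D 20, B 61. Eliminate D.
Round 2: A 51, C 25, E 58, B 61. Eliminate C.

C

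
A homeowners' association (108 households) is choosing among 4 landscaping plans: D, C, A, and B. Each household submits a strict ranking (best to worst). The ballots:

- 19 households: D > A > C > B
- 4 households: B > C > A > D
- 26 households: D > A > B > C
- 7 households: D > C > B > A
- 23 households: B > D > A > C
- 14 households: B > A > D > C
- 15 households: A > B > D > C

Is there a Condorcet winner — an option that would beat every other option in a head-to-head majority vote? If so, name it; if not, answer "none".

none

Checking pairwise contests:
B beats D 56–52.
D beats C 104–4.
D beats A 75–33.
A beats B 60–48.
Every option loses at least one head-to-head, so there is no Condorcet winner.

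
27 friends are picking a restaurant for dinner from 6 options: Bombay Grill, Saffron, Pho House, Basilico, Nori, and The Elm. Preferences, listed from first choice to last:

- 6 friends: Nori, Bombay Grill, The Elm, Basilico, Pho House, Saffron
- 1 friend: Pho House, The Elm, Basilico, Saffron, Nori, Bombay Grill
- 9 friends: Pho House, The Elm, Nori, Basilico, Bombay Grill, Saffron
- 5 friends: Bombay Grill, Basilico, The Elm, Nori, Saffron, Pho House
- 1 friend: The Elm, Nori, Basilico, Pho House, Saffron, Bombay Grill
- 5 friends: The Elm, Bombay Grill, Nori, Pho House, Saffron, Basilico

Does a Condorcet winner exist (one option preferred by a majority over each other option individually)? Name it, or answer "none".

The Elm

The Elm vs Bombay Grill: 16–11 for The Elm.
The Elm vs Saffron: 27–0 for The Elm.
The Elm vs Pho House: 17–10 for The Elm.
The Elm vs Basilico: 22–5 for The Elm.
The Elm vs Nori: 21–6 for The Elm.
The Elm beats every other option head-to-head.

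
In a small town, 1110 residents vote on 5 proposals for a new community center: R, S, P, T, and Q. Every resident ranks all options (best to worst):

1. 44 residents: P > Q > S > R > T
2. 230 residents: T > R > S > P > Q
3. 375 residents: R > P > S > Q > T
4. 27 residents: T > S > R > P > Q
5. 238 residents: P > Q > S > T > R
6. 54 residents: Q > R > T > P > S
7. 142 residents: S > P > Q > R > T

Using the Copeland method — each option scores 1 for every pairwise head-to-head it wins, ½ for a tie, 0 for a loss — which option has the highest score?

R: beats S, P, T, and Q → score 4.
S: beats T and Q; loses to R and P → score 2.
P: beats S, T, and Q; loses to R → score 3.
T: loses to R, S, P, and Q → score 0.
Q: beats T; loses to R, S, and P → score 1.
R has the best pairwise record.

R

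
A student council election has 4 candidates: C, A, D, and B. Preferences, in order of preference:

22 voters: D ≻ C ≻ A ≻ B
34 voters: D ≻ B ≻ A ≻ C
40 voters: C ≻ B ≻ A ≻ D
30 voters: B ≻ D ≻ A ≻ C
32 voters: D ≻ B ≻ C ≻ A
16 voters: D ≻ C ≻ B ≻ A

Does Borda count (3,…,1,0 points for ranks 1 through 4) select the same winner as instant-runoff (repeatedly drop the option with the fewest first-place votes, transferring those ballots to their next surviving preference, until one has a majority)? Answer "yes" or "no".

yes

Borda — scores: C 228, A 126, D 372, B 318. Winner: D.
Instant-runoff — R1 C 40, A 0, D 104, B 30 (D winner). Winner: D.
The two methods agree.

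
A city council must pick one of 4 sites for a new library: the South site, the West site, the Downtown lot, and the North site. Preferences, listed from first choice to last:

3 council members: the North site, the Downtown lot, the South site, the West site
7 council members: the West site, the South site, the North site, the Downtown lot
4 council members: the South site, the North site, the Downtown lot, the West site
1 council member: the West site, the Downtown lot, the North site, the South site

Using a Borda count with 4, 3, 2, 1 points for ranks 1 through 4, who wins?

the South site: 3·2 + 7·3 + 4·4 + 1·1 = 44
the West site: 3·1 + 7·4 + 4·1 + 1·4 = 39
the Downtown lot: 3·3 + 7·1 + 4·2 + 1·3 = 27
the North site: 3·4 + 7·2 + 4·3 + 1·2 = 40
the South site has the highest Borda score (44).

the South site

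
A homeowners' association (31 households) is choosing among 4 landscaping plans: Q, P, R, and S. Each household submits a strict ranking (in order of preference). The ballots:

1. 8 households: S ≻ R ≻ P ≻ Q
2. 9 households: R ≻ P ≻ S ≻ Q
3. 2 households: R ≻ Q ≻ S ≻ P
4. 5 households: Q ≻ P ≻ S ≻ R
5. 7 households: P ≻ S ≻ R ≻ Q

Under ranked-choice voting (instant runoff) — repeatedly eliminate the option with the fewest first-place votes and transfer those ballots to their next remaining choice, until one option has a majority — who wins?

Round 1: Q 5, P 7, R 11, S 8. Eliminate Q.
Round 2: P 12, R 11, S 8. Eliminate S.
Round 3: P 12, R 19. R has a majority.

R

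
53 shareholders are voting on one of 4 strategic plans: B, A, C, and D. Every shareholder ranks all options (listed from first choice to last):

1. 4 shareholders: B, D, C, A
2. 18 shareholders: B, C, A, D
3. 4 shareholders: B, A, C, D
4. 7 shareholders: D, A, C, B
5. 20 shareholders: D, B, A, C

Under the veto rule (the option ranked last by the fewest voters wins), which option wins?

A

Last-place votes: B 7, A 4, C 20, D 22.
A is ranked last by the fewest voters, so A wins.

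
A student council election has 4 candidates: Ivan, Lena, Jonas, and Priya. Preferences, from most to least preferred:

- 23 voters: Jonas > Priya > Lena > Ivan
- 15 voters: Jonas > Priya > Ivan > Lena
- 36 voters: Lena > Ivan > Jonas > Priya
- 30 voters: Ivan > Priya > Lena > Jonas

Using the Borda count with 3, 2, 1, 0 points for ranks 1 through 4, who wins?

Ivan: 23·0 + 15·1 + 36·2 + 30·3 = 177
Lena: 23·1 + 15·0 + 36·3 + 30·1 = 161
Jonas: 23·3 + 15·3 + 36·1 + 30·0 = 150
Priya: 23·2 + 15·2 + 36·0 + 30·2 = 136
Ivan has the highest Borda score (177).

Ivan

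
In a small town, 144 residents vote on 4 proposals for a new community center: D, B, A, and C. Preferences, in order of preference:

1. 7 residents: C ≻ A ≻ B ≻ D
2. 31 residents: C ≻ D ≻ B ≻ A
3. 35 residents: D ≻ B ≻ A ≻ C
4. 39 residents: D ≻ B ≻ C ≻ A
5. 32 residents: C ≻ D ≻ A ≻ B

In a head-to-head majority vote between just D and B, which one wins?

Voters preferring D to B: 137; preferring B to D: 7.
D wins the head-to-head.

D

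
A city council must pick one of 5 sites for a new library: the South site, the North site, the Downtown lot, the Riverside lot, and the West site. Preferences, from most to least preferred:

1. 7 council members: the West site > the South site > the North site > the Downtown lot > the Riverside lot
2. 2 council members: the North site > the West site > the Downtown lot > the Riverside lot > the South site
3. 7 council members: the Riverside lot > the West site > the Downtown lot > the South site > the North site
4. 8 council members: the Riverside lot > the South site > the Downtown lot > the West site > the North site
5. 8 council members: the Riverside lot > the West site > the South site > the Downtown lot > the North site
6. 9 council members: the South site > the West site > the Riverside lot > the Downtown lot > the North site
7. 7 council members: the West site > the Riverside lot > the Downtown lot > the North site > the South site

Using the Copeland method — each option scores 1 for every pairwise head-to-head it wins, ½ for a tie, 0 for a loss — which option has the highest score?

the West site

the South site: beats the North site and the Downtown lot; loses to the Riverside lot and the West site → score 2.
the North site: loses to the South site, the Downtown lot, the Riverside lot, and the West site → score 0.
the Downtown lot: beats the North site; loses to the South site, the Riverside lot, and the West site → score 1.
the Riverside lot: beats the South site, the North site, and the Downtown lot; loses to the West site → score 3.
the West site: beats the South site, the North site, the Downtown lot, and the Riverside lot → score 4.
the West site has the best pairwise record.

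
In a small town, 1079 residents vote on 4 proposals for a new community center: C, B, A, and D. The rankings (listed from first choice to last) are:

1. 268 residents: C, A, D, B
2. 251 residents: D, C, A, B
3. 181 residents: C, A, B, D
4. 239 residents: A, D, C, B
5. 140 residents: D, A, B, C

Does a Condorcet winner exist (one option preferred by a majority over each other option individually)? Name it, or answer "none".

Checking pairwise contests:
D beats C 630–449.
C beats B 939–140.
C beats A 700–379.
A beats D 688–391.
Every option loses at least one head-to-head, so there is no Condorcet winner.

none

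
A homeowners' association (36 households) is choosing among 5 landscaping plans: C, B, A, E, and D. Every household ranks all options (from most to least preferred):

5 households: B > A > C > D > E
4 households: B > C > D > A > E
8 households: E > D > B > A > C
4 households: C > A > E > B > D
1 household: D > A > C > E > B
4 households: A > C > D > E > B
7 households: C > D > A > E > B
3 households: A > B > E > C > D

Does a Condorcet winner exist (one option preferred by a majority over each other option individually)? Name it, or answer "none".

none

Checking pairwise contests:
B beats C 20–16.
A beats B 19–17.
D beats A 20–16.
C beats E 25–11.
C beats D 27–9.
Every option loses at least one head-to-head, so there is no Condorcet winner.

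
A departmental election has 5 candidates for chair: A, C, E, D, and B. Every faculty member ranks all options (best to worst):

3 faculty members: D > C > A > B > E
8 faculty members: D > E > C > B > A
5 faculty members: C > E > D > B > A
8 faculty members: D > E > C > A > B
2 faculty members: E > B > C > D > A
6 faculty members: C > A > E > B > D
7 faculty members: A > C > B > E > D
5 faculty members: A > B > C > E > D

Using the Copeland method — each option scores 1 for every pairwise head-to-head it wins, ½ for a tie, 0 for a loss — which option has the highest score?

C

A: beats B; loses to C, E, and D → score 1.
C: beats A, E, D, and B → score 4.
E: beats A, D, and B; loses to C → score 3.
D: beats A and B; loses to C and E → score 2.
B: loses to A, C, E, and D → score 0.
C has the best pairwise record.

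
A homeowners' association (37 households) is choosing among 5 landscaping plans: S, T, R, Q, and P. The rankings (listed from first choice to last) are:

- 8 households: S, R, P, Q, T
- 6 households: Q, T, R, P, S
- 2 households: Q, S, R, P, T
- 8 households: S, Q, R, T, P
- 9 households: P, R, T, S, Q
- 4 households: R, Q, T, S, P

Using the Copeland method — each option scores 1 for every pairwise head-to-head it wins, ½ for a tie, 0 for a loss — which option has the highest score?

S: beats Q and P; loses to T and R → score 2.
T: beats S; loses to R, Q, and P → score 1.
R: beats S, T, Q, and P → score 4.
Q: beats T and P; loses to S and R → score 2.
P: beats T; loses to S, R, and Q → score 1.
R has the best pairwise record.

R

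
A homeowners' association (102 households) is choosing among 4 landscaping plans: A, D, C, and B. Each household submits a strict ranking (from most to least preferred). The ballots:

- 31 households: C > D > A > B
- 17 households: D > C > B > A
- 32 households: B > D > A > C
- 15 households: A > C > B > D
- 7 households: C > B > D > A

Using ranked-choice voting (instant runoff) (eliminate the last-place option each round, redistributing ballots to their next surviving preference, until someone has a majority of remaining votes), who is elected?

C

Round 1: A 15, D 17, C 38, B 32. Eliminate A.
Round 2: D 17, C 53, B 32. C has a majority.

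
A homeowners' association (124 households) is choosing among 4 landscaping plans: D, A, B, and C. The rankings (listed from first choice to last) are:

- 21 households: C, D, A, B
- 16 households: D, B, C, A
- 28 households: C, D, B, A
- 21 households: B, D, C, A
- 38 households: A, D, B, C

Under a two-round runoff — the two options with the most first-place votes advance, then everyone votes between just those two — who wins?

Round 1 first-place votes: D 16, A 38, B 21, C 49.
C and A advance.
Runoff: C is preferred to A by 86 voters; A by 38.
C wins the runoff.

C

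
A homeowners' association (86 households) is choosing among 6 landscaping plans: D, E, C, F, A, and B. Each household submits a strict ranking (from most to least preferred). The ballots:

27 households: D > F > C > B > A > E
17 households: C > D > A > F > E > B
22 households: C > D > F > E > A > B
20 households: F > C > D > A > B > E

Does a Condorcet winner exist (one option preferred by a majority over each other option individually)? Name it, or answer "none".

none

Checking pairwise contests:
C beats D 59–27.
D beats E 86–0.
F beats C 47–39.
D beats F 66–20.
D beats A 86–0.
D beats B 86–0.
Every option loses at least one head-to-head, so there is no Condorcet winner.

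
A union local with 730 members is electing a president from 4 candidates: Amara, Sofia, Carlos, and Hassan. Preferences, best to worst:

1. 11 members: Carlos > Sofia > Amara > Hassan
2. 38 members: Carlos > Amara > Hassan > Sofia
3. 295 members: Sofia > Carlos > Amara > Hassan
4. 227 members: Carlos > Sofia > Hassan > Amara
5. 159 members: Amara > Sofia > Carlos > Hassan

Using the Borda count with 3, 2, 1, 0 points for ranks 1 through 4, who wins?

Amara: 11·1 + 38·2 + 295·1 + 227·0 + 159·3 = 859
Sofia: 11·2 + 38·0 + 295·3 + 227·2 + 159·2 = 1679
Carlos: 11·3 + 38·3 + 295·2 + 227·3 + 159·1 = 1577
Hassan: 11·0 + 38·1 + 295·0 + 227·1 + 159·0 = 265
Sofia has the highest Borda score (1679).

Sofia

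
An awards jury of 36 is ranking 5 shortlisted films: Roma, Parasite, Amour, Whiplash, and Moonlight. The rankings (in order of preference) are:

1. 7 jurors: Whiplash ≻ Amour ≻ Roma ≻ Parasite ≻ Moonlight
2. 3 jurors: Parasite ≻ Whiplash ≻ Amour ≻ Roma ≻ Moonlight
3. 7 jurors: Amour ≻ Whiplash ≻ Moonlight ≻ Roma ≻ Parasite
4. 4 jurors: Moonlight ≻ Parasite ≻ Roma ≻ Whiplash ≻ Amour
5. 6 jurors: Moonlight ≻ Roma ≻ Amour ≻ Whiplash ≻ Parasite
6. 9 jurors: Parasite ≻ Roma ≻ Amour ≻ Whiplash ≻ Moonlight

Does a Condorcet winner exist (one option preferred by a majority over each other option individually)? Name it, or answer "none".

Roma

Roma vs Parasite: 20–16 for Roma.
Roma vs Amour: 19–17 for Roma.
Roma vs Whiplash: 19–17 for Roma.
Roma vs Moonlight: 19–17 for Roma.
Roma beats every other option head-to-head.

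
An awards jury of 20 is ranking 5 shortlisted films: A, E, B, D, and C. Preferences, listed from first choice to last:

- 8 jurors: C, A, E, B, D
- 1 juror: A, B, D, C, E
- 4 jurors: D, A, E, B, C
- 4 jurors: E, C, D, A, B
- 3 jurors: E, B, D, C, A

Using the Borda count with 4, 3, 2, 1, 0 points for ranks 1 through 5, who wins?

A: 8·3 + 1·4 + 4·3 + 4·1 + 3·0 = 44
E: 8·2 + 1·0 + 4·2 + 4·4 + 3·4 = 52
B: 8·1 + 1·3 + 4·1 + 4·0 + 3·3 = 24
D: 8·0 + 1·2 + 4·4 + 4·2 + 3·2 = 32
C: 8·4 + 1·1 + 4·0 + 4·3 + 3·1 = 48
E has the highest Borda score (52).

E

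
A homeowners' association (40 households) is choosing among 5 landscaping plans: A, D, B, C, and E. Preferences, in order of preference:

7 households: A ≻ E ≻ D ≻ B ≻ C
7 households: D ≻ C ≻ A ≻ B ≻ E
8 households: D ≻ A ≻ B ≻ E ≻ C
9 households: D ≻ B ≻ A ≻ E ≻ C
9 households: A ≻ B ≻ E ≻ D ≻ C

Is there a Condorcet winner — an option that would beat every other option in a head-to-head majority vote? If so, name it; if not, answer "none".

D vs A: 24–16 for D.
D vs B: 31–9 for D.
D vs C: 40–0 for D.
D vs E: 24–16 for D.
D beats every other option head-to-head.

D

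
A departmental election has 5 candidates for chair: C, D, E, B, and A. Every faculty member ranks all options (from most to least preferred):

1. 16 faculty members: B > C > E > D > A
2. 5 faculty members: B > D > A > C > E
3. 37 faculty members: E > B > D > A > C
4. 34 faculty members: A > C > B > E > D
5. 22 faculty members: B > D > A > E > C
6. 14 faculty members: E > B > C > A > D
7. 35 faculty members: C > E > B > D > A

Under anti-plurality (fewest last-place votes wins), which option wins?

B

Last-place votes: C 59, D 48, E 5, B 0, A 51.
B is ranked last by the fewest voters, so B wins.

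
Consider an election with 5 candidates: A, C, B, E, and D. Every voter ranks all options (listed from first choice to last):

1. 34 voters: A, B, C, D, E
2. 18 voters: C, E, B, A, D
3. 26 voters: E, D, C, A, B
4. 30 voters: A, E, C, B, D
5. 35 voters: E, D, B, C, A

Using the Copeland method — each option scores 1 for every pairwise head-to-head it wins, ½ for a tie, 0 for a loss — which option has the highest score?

E

A: beats B and D; loses to C and E → score 2.
C: beats A, B, and D; loses to E → score 3.
B: beats D; loses to A, C, and E → score 1.
E: beats A, C, B, and D → score 4.
D: loses to A, C, B, and E → score 0.
E has the best pairwise record.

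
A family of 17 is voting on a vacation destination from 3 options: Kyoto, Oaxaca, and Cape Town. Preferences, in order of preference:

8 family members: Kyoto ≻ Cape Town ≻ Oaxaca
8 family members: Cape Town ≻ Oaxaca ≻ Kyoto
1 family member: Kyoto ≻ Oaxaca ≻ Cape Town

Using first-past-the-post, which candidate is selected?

First-place votes: Kyoto 9, Oaxaca 0, Cape Town 8.
Kyoto has the most first-place votes.

Kyoto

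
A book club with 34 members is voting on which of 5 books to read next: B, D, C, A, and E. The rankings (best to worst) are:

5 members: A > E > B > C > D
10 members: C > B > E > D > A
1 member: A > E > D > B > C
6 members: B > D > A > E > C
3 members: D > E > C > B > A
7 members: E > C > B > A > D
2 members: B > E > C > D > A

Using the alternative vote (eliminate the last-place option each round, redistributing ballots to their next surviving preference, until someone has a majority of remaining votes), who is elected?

Round 1: B 8, D 3, C 10, A 6, E 7. Eliminate D.
Round 2: B 8, C 10, A 6, E 10. Eliminate A.
Round 3: B 8, C 10, E 16. Eliminate B.
Round 4: C 10, E 24. E has a majority.

E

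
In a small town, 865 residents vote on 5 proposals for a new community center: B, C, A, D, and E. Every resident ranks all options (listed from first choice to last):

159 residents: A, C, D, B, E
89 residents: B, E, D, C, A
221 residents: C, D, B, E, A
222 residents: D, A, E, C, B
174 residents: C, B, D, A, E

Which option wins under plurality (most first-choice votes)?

First-place votes: B 89, C 395, A 159, D 222, E 0.
C has the most first-place votes.

C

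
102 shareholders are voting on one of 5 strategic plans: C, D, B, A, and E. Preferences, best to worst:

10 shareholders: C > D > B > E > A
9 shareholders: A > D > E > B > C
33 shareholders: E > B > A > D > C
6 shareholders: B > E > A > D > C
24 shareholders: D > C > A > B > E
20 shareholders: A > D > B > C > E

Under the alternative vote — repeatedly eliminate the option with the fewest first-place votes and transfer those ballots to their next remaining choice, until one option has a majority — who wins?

Round 1: C 10, D 24, B 6, A 29, E 33. Eliminate B.
Round 2: C 10, D 24, A 29, E 39. Eliminate C.
Round 3: D 34, A 29, E 39. Eliminate A.
Round 4: D 63, E 39. D has a majority.

D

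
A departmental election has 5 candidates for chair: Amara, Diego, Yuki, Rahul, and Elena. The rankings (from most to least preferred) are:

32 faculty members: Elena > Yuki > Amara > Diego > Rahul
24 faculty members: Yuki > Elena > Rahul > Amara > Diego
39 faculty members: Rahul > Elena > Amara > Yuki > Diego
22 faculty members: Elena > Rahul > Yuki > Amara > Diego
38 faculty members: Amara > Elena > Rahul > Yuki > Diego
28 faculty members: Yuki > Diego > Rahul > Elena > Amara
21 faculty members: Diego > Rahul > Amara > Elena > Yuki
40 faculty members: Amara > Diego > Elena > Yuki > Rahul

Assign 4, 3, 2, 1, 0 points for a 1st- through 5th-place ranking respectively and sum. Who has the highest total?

Elena

Amara: 32·2 + 24·1 + 39·2 + 22·1 + 38·4 + 28·0 + 21·2 + 40·4 = 542
Diego: 32·1 + 24·0 + 39·0 + 22·0 + 38·0 + 28·3 + 21·4 + 40·3 = 320
Yuki: 32·3 + 24·4 + 39·1 + 22·2 + 38·1 + 28·4 + 21·0 + 40·1 = 465
Rahul: 32·0 + 24·2 + 39·4 + 22·3 + 38·2 + 28·2 + 21·3 + 40·0 = 465
Elena: 32·4 + 24·3 + 39·3 + 22·4 + 38·3 + 28·1 + 21·1 + 40·2 = 648
Elena has the highest Borda score (648).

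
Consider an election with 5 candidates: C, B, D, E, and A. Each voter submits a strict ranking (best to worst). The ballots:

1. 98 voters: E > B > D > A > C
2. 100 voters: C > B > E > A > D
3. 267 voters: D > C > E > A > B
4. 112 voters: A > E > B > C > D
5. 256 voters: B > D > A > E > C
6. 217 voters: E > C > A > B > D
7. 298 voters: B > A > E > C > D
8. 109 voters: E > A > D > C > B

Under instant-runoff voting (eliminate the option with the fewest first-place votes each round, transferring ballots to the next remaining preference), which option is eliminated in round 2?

Round 1: C 100, B 554, D 267, E 424, A 112. Eliminate C.
Round 2: B 654, D 267, E 424, A 112. Eliminate A.

A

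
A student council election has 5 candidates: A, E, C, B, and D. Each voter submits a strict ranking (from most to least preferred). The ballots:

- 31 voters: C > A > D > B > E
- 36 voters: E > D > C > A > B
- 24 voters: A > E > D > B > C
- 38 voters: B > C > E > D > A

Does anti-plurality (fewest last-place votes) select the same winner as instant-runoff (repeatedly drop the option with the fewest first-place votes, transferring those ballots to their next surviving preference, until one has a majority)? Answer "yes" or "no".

no

Anti-plurality — last-place votes: A 38, E 31, C 24, B 36, D 0. Winner: D.
Instant-runoff — R1 A 24, E 36, C 31, B 38, D 0 (D out); R2 A 24, E 36, C 31, B 38 (A out); R3 E 60, C 31, B 38 (C out); R4 E 60, B 69 (B winner). Winner: B.
The two methods disagree.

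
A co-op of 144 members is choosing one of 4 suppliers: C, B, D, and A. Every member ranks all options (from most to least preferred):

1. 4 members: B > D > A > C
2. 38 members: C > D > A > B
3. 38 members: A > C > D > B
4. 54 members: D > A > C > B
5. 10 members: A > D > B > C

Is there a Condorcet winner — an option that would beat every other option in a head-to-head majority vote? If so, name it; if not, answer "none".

Checking pairwise contests:
A beats C 106–38.
C beats B 130–14.
C beats D 76–68.
D beats A 96–48.
Every option loses at least one head-to-head, so there is no Condorcet winner.

none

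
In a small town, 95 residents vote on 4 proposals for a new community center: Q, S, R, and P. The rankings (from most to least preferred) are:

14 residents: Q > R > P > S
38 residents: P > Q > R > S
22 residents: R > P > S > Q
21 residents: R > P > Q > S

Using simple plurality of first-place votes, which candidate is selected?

R

First-place votes: Q 14, S 0, R 43, P 38.
R has the most first-place votes.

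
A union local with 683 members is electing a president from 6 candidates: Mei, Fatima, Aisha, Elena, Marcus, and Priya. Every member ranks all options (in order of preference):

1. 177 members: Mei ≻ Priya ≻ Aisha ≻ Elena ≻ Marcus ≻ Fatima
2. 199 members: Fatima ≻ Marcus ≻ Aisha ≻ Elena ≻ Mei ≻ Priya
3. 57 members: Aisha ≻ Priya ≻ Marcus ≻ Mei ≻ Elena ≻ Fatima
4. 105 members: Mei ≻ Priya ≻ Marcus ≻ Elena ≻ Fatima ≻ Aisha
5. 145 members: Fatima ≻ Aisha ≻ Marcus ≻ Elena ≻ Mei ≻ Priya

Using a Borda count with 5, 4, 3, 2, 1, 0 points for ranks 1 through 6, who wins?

Mei: 177·5 + 199·1 + 57·2 + 105·5 + 145·1 = 1868
Fatima: 177·0 + 199·5 + 57·0 + 105·1 + 145·5 = 1825
Aisha: 177·3 + 199·3 + 57·5 + 105·0 + 145·4 = 1993
Elena: 177·2 + 199·2 + 57·1 + 105·2 + 145·2 = 1309
Marcus: 177·1 + 199·4 + 57·3 + 105·3 + 145·3 = 1894
Priya: 177·4 + 199·0 + 57·4 + 105·4 + 145·0 = 1356
Aisha has the highest Borda score (1993).

Aisha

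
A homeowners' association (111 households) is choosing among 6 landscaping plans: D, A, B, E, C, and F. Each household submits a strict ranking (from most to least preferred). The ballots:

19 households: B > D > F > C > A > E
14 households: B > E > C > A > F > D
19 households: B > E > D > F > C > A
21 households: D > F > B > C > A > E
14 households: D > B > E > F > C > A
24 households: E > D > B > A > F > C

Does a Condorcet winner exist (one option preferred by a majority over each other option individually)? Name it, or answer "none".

Checking pairwise contests:
E beats D 57–54.
D beats A 97–14.
D beats B 59–52.
B beats E 87–24.
D beats C 97–14.
D beats F 97–14.
Every option loses at least one head-to-head, so there is no Condorcet winner.

none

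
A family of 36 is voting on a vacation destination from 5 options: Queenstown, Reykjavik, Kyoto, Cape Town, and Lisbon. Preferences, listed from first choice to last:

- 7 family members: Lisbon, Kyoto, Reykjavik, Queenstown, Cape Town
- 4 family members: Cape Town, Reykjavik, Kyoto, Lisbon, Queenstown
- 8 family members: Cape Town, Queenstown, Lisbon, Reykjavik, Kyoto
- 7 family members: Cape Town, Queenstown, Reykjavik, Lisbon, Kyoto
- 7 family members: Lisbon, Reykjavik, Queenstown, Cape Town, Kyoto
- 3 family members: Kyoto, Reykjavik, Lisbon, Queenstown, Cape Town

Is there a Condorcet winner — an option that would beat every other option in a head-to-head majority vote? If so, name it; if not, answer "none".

Cape Town vs Queenstown: 19–17 for Cape Town.
Cape Town vs Reykjavik: 19–17 for Cape Town.
Cape Town vs Kyoto: 26–10 for Cape Town.
Cape Town vs Lisbon: 19–17 for Cape Town.
Cape Town beats every other option head-to-head.

Cape Town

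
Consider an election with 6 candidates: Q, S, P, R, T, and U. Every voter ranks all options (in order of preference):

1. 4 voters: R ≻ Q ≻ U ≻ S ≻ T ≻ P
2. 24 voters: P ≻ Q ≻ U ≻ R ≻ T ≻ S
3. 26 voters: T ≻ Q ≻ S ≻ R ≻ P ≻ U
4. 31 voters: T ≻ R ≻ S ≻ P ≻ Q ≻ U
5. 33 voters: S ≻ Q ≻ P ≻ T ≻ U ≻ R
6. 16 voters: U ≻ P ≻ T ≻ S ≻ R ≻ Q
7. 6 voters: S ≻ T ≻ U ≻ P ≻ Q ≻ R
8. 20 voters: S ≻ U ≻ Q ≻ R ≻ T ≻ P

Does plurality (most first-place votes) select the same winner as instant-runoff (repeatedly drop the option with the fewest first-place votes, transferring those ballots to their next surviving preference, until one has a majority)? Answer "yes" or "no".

Plurality — first-place votes: Q 0, S 59, P 24, R 4, T 57, U 16. Winner: S.
Instant-runoff — R1 Q 0, S 59, P 24, R 4, T 57, U 16 (Q out); R2 S 59, P 24, R 4, T 57, U 16 (R out); R3 S 59, P 24, T 57, U 20 (U out); R4 S 63, P 40, T 57 (P out); R5 S 63, T 97 (T winner). Winner: T.
The two methods disagree.

no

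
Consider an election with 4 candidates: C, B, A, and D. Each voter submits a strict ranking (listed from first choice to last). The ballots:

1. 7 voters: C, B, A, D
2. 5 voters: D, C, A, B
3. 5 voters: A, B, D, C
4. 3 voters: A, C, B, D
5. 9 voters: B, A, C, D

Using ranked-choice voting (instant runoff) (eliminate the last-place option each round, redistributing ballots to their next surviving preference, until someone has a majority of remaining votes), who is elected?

C

Round 1: C 7, B 9, A 8, D 5. Eliminate D.
Round 2: C 12, B 9, A 8. Eliminate A.
Round 3: C 15, B 14. C has a majority.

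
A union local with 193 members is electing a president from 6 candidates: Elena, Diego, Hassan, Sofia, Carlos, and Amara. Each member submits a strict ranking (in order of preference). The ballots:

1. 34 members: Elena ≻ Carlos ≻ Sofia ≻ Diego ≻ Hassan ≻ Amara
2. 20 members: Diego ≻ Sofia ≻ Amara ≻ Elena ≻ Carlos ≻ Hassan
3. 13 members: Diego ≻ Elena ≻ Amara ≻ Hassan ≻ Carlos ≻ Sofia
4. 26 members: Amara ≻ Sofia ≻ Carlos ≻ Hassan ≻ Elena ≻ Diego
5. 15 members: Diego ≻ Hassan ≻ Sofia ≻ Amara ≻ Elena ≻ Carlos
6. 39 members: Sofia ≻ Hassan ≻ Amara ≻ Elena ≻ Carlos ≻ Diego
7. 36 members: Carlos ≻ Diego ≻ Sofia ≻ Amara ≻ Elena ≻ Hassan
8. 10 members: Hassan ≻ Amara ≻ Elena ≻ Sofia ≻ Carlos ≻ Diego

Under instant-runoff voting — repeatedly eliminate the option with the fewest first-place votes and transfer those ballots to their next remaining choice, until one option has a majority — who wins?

Sofia

Round 1: Elena 34, Diego 48, Hassan 10, Sofia 39, Carlos 36, Amara 26. Eliminate Hassan.
Round 2: Elena 34, Diego 48, Sofia 39, Carlos 36, Amara 36. Eliminate Elena.
Round 3: Diego 48, Sofia 39, Carlos 70, Amara 36. Eliminate Amara.
Round 4: Diego 48, Sofia 75, Carlos 70. Eliminate Diego.
Round 5: Sofia 110, Carlos 83. Sofia has a majority.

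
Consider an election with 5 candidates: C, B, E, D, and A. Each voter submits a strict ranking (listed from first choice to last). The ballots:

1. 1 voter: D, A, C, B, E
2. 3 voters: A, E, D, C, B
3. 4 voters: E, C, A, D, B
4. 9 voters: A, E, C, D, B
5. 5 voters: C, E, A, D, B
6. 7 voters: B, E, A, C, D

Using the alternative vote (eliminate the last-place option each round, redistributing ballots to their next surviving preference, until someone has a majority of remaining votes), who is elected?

A

Round 1: C 5, B 7, E 4, D 1, A 12. Eliminate D.
Round 2: C 5, B 7, E 4, A 13. Eliminate E.
Round 3: C 9, B 7, A 13. Eliminate B.
Round 4: C 9, A 20. A has a majority.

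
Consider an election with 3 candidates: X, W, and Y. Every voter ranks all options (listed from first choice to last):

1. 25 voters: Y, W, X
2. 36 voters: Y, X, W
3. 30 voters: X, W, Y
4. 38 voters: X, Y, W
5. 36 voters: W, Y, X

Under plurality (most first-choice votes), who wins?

X

First-place votes: X 68, W 36, Y 61.
X has the most first-place votes.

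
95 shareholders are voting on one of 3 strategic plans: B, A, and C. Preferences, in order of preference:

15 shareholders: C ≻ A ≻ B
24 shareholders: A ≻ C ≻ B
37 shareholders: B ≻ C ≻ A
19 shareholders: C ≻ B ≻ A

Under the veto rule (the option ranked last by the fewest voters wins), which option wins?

Last-place votes: B 39, A 56, C 0.
C is ranked last by the fewest voters, so C wins.

C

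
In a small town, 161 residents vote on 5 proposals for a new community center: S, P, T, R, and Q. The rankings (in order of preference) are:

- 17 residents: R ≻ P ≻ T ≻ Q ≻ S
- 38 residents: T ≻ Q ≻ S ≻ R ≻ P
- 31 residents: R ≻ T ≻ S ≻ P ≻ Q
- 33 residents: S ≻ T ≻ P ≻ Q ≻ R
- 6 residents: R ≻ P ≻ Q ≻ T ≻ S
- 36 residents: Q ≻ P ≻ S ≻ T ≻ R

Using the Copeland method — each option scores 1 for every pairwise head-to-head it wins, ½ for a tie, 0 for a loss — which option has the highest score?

T

S: beats P and R; loses to T and Q → score 2.
P: beats Q; loses to S, T, and R → score 1.
T: beats S, P, R, and Q → score 4.
R: beats P; loses to S, T, and Q → score 1.
Q: beats S and R; loses to P and T → score 2.
T has the best pairwise record.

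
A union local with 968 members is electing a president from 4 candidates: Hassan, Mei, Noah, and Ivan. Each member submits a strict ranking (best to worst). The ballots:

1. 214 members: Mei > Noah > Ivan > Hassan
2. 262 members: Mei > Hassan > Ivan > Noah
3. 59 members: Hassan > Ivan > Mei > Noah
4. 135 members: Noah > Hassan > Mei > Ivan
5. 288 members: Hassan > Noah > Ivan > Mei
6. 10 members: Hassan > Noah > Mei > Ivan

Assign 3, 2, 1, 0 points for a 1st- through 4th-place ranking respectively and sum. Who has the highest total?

Hassan: 214·0 + 262·2 + 59·3 + 135·2 + 288·3 + 10·3 = 1865
Mei: 214·3 + 262·3 + 59·1 + 135·1 + 288·0 + 10·1 = 1632
Noah: 214·2 + 262·0 + 59·0 + 135·3 + 288·2 + 10·2 = 1429
Ivan: 214·1 + 262·1 + 59·2 + 135·0 + 288·1 + 10·0 = 882
Hassan has the highest Borda score (1865).

Hassan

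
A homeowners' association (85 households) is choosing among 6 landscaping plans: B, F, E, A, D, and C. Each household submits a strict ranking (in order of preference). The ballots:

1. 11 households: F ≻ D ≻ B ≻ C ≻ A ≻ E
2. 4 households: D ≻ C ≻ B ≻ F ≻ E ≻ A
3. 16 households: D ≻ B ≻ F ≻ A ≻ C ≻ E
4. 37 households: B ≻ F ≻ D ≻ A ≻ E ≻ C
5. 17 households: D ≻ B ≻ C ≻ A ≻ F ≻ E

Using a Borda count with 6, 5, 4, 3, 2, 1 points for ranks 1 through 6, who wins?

B: 11·4 + 4·4 + 16·5 + 37·6 + 17·5 = 447
F: 11·6 + 4·3 + 16·4 + 37·5 + 17·2 = 361
E: 11·1 + 4·2 + 16·1 + 37·2 + 17·1 = 126
A: 11·2 + 4·1 + 16·3 + 37·3 + 17·3 = 236
D: 11·5 + 4·6 + 16·6 + 37·4 + 17·6 = 425
C: 11·3 + 4·5 + 16·2 + 37·1 + 17·4 = 190
B has the highest Borda score (447).

B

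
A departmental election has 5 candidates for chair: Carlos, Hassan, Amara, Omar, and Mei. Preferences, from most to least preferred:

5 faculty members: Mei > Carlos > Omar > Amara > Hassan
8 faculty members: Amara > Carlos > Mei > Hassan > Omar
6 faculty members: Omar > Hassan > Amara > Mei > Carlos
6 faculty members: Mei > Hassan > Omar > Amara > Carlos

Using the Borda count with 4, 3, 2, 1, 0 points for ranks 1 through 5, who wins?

Mei

Carlos: 5·3 + 8·3 + 6·0 + 6·0 = 39
Hassan: 5·0 + 8·1 + 6·3 + 6·3 = 44
Amara: 5·1 + 8·4 + 6·2 + 6·1 = 55
Omar: 5·2 + 8·0 + 6·4 + 6·2 = 46
Mei: 5·4 + 8·2 + 6·1 + 6·4 = 66
Mei has the highest Borda score (66).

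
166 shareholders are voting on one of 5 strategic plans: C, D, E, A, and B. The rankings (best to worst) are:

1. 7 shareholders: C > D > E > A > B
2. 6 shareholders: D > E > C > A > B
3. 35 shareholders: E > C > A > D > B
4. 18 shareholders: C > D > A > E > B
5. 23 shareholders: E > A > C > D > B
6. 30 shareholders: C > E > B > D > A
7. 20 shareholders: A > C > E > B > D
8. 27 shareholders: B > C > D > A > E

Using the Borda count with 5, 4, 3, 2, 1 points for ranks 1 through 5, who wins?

C

C: 7·5 + 6·3 + 35·4 + 18·5 + 23·3 + 30·5 + 20·4 + 27·4 = 690
D: 7·4 + 6·5 + 35·2 + 18·4 + 23·2 + 30·2 + 20·1 + 27·3 = 407
E: 7·3 + 6·4 + 35·5 + 18·2 + 23·5 + 30·4 + 20·3 + 27·1 = 578
A: 7·2 + 6·2 + 35·3 + 18·3 + 23·4 + 30·1 + 20·5 + 27·2 = 461
B: 7·1 + 6·1 + 35·1 + 18·1 + 23·1 + 30·3 + 20·2 + 27·5 = 354
C has the highest Borda score (690).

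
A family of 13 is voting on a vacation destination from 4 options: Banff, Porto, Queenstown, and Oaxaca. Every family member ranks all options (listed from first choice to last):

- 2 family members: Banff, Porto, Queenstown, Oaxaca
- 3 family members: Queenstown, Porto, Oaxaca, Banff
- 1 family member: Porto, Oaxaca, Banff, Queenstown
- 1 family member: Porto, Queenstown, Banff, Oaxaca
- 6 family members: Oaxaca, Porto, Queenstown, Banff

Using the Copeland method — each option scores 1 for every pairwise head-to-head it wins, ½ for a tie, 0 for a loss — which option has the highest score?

Banff: loses to Porto, Queenstown, and Oaxaca → score 0.
Porto: beats Banff, Queenstown, and Oaxaca → score 3.
Queenstown: beats Banff; loses to Porto and Oaxaca → score 1.
Oaxaca: beats Banff and Queenstown; loses to Porto → score 2.
Porto has the best pairwise record.

Porto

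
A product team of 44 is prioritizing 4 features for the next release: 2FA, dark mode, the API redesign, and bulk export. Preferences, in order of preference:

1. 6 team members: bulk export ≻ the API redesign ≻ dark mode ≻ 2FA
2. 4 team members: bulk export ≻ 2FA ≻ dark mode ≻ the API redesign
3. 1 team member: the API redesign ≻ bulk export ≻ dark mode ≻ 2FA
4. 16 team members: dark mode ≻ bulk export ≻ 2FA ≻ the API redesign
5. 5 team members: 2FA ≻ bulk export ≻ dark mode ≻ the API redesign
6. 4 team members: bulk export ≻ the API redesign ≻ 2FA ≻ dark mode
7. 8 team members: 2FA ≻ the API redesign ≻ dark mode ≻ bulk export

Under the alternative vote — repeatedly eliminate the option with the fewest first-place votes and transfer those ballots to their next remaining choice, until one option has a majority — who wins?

Round 1: 2FA 13, dark mode 16, the API redesign 1, bulk export 14. Eliminate the API redesign.
Round 2: 2FA 13, dark mode 16, bulk export 15. Eliminate 2FA.
Round 3: dark mode 24, bulk export 20. Dark mode has a majority.

dark mode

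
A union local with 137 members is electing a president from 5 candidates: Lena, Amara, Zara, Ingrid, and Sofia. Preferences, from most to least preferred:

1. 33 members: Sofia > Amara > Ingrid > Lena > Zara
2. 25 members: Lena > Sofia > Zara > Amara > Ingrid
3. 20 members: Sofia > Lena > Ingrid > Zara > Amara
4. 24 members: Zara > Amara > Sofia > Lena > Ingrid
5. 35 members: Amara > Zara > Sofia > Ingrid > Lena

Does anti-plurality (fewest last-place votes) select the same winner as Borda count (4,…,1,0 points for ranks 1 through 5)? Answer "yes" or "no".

Anti-plurality — last-place votes: Lena 35, Amara 20, Zara 33, Ingrid 49, Sofia 0. Winner: Sofia.
Borda — scores: Lena 217, Amara 336, Zara 271, Ingrid 141, Sofia 405. Winner: Sofia.
The two methods agree.

yes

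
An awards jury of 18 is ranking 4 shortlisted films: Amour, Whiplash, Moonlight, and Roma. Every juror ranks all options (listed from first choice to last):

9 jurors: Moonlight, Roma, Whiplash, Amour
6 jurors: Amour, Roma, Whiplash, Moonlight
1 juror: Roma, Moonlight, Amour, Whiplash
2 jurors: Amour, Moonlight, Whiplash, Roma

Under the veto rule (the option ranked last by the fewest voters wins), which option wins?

Last-place votes: Amour 9, Whiplash 1, Moonlight 6, Roma 2.
Whiplash is ranked last by the fewest voters, so Whiplash wins.

Whiplash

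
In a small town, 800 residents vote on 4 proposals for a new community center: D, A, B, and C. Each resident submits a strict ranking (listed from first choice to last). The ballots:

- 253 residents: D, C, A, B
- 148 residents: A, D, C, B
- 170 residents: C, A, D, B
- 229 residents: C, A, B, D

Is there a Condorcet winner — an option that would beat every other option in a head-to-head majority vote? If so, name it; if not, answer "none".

Checking pairwise contests:
A beats D 547–253.
C beats A 652–148.
D beats B 571–229.
D beats C 401–399.
Every option loses at least one head-to-head, so there is no Condorcet winner.

none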